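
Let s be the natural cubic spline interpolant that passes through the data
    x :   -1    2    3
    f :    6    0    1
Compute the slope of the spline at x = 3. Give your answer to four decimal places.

1.3750

Put m_i = s'' at the i-th knot. Here h = (3, 1) and Δ = (-2, 1), so the interior equations h_(i-1)·m_(i-1) + 2(h_(i-1)+h_i)·m_i + h_i·m_(i+1) = 6(Δ_i − Δ_(i-1)) read
  3·m_0 + 8·m_1 + 1·m_2 = 6(Δ_1 - Δ_0) = 18
Natural end conditions: m_0 = m_2 = 0.
Solving the tridiagonal system: m_0 = 0, m_1 = 9/4, m_2 = 0.
On [2, 3], s'(x) = b_1 + 2c_1·(x - 2) + 3d_1·(x - 2)² with b_1 = Δ_1 - h_1(2m_1 + m_2)/6 = 1/4, c_1 = m_1/2 = 9/8, d_1 = (m_2 - m_1)/(6h_1) = -3/8. So s'(3) = 11/8.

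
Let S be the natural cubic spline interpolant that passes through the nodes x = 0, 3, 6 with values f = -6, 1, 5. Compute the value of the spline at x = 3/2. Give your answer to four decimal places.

-2.2188

Put m_i = S'' at the i-th knot. Here h = (3, 3) and Δ = (7/3, 4/3), so the interior equations h_(i-1)·m_(i-1) + 2(h_(i-1)+h_i)·m_i + h_i·m_(i+1) = 6(Δ_i − Δ_(i-1)) read
  3·m_0 + 12·m_1 + 3·m_2 = 6(Δ_1 - Δ_0) = -6
Natural end conditions: m_0 = m_2 = 0.
Solving: m_0 = 0, m_1 = -1/2, m_2 = 0.
On [0, 3], S(x) = -6 + 31/12·x + 0·x² - 1/36·x³.
With x = 3/2: S(3/2) = -71/32.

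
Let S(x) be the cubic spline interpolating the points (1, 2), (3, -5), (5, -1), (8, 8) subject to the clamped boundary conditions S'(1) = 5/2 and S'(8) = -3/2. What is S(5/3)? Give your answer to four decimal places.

1.3624

Write M_i for S''(x_i). With h_i = 2, 2, 3 and divided differences Δ_i = -7/2, 2, 3, the continuity of S' gives the tridiagonal system
  2·M_0 + 8·M_1 + 2·M_2 = 6(Δ_1 - Δ_0) = 33
  2·M_1 + 10·M_2 + 3·M_3 = 6(Δ_2 - Δ_1) = 6
Clamped end conditions give two more equations: 2h_0·M_0 + h_0·M_1 = 6(Δ_0 - S'(1)) = -36 and h_2·M_2 + 2h_2·M_3 = 6(S'(8) - Δ_2) = -27.
Forward elimination and back-substitution give M_0 = -929/74, M_1 = 263/37, M_2 = 23/37, M_3 = -178/37.
On [1, 3], S(x) = 2 + 5/2·(x - 1) - 929/148·(x - 1)² + 485/296·(x - 1)³.
With (x - 1) = 2/3: S(5/3) = 1361/999.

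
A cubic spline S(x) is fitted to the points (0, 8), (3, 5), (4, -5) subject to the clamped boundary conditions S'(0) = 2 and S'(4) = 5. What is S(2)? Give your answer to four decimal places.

Put M_i = S'' at the i-th knot. Here h = (3, 1) and Δ = (-1, -10), so the interior equations h_(i-1)·M_(i-1) + 2(h_(i-1)+h_i)·M_i + h_i·M_(i+1) = 6(Δ_i − Δ_(i-1)) read
  3·M_0 + 8·M_1 + 1·M_2 = 6(Δ_1 - Δ_0) = -54
Clamped end conditions give two more equations: 2h_0·M_0 + h_0·M_1 = 6(Δ_0 - S'(0)) = -18 and h_1·M_1 + 2h_1·M_2 = 6(S'(4) - Δ_1) = 90.
Forward elimination and back-substitution give M_0 = 9/2, M_1 = -15, M_2 = 105/2.
On [0, 3], S(x) = 8 + 2·x + 9/4·x² - 13/12·x³.
With x = 2: S(2) = 37/3.

12.3333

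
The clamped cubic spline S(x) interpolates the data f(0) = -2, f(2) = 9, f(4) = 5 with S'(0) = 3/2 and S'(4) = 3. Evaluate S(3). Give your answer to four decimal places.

6.6250

Let σ_i = S''(x_i). Step sizes h_i = 2, 2; slopes of the chords Δ_i = (y_(i+1) - y_i)/h_i = 11/2, -2.
  2·σ_0 + 8·σ_1 + 2·σ_2 = 6(Δ_1 - Δ_0) = -45
Clamped end conditions give two more equations: 2h_0·σ_0 + h_0·σ_1 = 6(Δ_0 - S'(0)) = 24 and h_1·σ_1 + 2h_1·σ_2 = 6(S'(4) - Δ_1) = 30.
Hence σ_0 = 12, σ_1 = -12, σ_2 = 27/2.
On [2, 4], S(x) = 9 + 3/2·(x - 2) - 6·(x - 2)² + 17/8·(x - 2)³.
With (x - 2) = 1: S(3) = 53/8.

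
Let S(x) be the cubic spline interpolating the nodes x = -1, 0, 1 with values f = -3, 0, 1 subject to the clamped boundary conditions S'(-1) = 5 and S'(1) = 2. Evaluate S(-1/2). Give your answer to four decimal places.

Put M_i = S'' at the i-th knot. Here h = (1, 1) and Δ = (3, 1), so the interior equations h_(i-1)·M_(i-1) + 2(h_(i-1)+h_i)·M_i + h_i·M_(i+1) = 6(Δ_i − Δ_(i-1)) read
  1·M_0 + 4·M_1 + 1·M_2 = 6(Δ_1 - Δ_0) = -12
Clamped end conditions give two more equations: 2h_0·M_0 + h_0·M_1 = 6(Δ_0 - S'(-1)) = -12 and h_1·M_1 + 2h_1·M_2 = 6(S'(1) - Δ_1) = 6.
Solving the tridiagonal system: M_0 = -9/2, M_1 = -3, M_2 = 9/2.
On [-1, 0], S(x) = -3 + 5·(x + 1) - 9/4·(x + 1)² + 1/4·(x + 1)³.
With (x + 1) = 1/2: S(-1/2) = -33/32.

-1.0313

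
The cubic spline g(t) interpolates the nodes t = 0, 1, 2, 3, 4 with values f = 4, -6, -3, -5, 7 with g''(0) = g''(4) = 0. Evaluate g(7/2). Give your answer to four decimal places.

Write M_i for g''(x_i). With h_i = 1, 1, 1, 1 and divided differences Δ_i = -10, 3, -2, 12, the continuity of g' gives the tridiagonal system
  1·M_0 + 4·M_1 + 1·M_2 = 6(Δ_1 - Δ_0) = 78
  1·M_1 + 4·M_2 + 1·M_3 = 6(Δ_2 - Δ_1) = -30
  1·M_2 + 4·M_3 + 1·M_4 = 6(Δ_3 - Δ_2) = 84
Natural end conditions: M_0 = M_4 = 0.
Solving: M_0 = 0, M_1 = 687/28, M_2 = -141/7, M_3 = 729/28, M_4 = 0.
On [3, 4], g(t) = -5 + 93/28·(t - 3) + 729/56·(t - 3)² - 243/56·(t - 3)³.
With (t - 3) = 1/2: g(7/2) = -281/448.

-0.6272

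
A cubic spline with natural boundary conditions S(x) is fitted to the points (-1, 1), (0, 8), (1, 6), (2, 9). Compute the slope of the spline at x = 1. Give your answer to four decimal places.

-0.8667

Let M_i = S''(x_i). Step sizes h_i = 1, 1, 1; slopes of the chords Δ_i = (y_(i+1) - y_i)/h_i = 7, -2, 3.
  1·M_0 + 4·M_1 + 1·M_2 = 6(Δ_1 - Δ_0) = -54
  1·M_1 + 4·M_2 + 1·M_3 = 6(Δ_2 - Δ_1) = 30
Natural end conditions: M_0 = M_3 = 0.
Hence M_0 = 0, M_1 = -82/5, M_2 = 58/5, M_3 = 0.
On [1, 2], S'(x) = b_2 + 2c_2·(x - 1) + 3d_2·(x - 1)² with b_2 = Δ_2 - h_2(2M_2 + M_3)/6 = -13/15, c_2 = M_2/2 = 29/5, d_2 = (M_3 - M_2)/(6h_2) = -29/15. So S'(1) = -13/15.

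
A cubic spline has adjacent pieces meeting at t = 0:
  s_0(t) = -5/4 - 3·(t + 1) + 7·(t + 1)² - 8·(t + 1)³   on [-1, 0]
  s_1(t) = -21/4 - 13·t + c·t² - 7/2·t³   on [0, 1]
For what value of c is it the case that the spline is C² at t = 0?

-17

s_0''(t) = 14 - 48·(t + 1), so s_0''(0) = -34. On the right, s_1''(0) = 2c, so c = -17.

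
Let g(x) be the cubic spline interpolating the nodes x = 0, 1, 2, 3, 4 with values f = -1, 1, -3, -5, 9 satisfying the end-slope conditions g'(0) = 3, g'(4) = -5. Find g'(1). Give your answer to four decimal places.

Put M_i = g'' at the i-th knot. Here h = (1, 1, 1, 1) and Δ = (2, -4, -2, 14), so the interior equations h_(i-1)·M_(i-1) + 2(h_(i-1)+h_i)·M_i + h_i·M_(i+1) = 6(Δ_i − Δ_(i-1)) read
  1·M_0 + 4·M_1 + 1·M_2 = 6(Δ_1 - Δ_0) = -36
  1·M_1 + 4·M_2 + 1·M_3 = 6(Δ_2 - Δ_1) = 12
  1·M_2 + 4·M_3 + 1·M_4 = 6(Δ_3 - Δ_2) = 96
Clamped end conditions give two more equations: 2h_0·M_0 + h_0·M_1 = 6(Δ_0 - g'(0)) = -6 and h_3·M_3 + 2h_3·M_4 = 6(g'(4) - Δ_3) = -114.
Solving the tridiagonal system: M_0 = 11/14, M_1 = -53/7, M_2 = -13/2, M_3 = 319/7, M_4 = -1117/14.
On [1, 2], g'(x) = b_1 + 2c_1·(x - 1) + 3d_1·(x - 1)² with b_1 = Δ_1 - h_1(2M_1 + M_2)/6 = -11/28, c_1 = M_1/2 = -53/14, d_1 = (M_2 - M_1)/(6h_1) = 5/28. So g'(1) = -11/28.

-0.3929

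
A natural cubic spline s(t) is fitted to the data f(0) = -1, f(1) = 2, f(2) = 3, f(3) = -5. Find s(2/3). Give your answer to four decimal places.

0.9753

Write σ_i for s''(x_i). With h_i = 1, 1, 1 and divided differences Δ_i = 3, 1, -8, the continuity of s' gives the tridiagonal system
  1·σ_0 + 4·σ_1 + 1·σ_2 = 6(Δ_1 - Δ_0) = -12
  1·σ_1 + 4·σ_2 + 1·σ_3 = 6(Δ_2 - Δ_1) = -54
Natural end conditions: σ_0 = σ_3 = 0.
Solving: σ_0 = 0, σ_1 = 2/5, σ_2 = -68/5, σ_3 = 0.
On [0, 1], s(t) = -1 + 44/15·t + 0·t² + 1/15·t³.
With t = 2/3: s(2/3) = 79/81.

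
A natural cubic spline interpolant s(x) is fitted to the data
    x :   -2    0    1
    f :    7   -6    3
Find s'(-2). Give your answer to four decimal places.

Write M_i for s''(x_i). With h_i = 2, 1 and divided differences Δ_i = -13/2, 9, the continuity of s' gives the tridiagonal system
  2·M_0 + 6·M_1 + 1·M_2 = 6(Δ_1 - Δ_0) = 93
Natural end conditions: M_0 = M_2 = 0.
Solving the tridiagonal system: M_0 = 0, M_1 = 31/2, M_2 = 0.
On [-2, 0], s'(x) = b_0 + 2c_0·(x + 2) + 3d_0·(x + 2)² with b_0 = Δ_0 - h_0(2M_0 + M_1)/6 = -35/3, c_0 = M_0/2 = 0, d_0 = (M_1 - M_0)/(6h_0) = 31/24. So s'(-2) = -35/3.

-11.6667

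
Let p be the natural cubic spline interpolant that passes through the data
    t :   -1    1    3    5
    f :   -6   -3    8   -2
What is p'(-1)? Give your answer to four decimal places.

Write σ_i for p''(x_i). With h_i = 2, 2, 2 and divided differences Δ_i = 3/2, 11/2, -5, the continuity of p' gives the tridiagonal system
  2·σ_0 + 8·σ_1 + 2·σ_2 = 6(Δ_1 - Δ_0) = 24
  2·σ_1 + 8·σ_2 + 2·σ_3 = 6(Δ_2 - Δ_1) = -63
Natural end conditions: σ_0 = σ_3 = 0.
Solving the tridiagonal system: σ_0 = 0, σ_1 = 53/10, σ_2 = -46/5, σ_3 = 0.
On [-1, 1], p'(t) = b_0 + 2c_0·(t + 1) + 3d_0·(t + 1)² with b_0 = Δ_0 - h_0(2σ_0 + σ_1)/6 = -4/15, c_0 = σ_0/2 = 0, d_0 = (σ_1 - σ_0)/(6h_0) = 53/120. So p'(-1) = -4/15.

-0.2667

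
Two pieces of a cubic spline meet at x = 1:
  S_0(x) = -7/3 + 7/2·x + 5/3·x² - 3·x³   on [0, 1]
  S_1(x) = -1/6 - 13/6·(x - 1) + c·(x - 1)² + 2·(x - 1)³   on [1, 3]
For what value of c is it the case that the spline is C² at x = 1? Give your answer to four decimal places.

S_0''(x) = 10/3 - 18·x, so S_0''(1) = -44/3. On the right, S_1''(1) = 2c, so c = -22/3.

-7.3333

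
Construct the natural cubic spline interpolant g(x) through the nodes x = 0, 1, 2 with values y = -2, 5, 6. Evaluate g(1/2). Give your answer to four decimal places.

2.0625

Let m_i = g''(x_i). Step sizes h_i = 1, 1; slopes of the chords Δ_i = (y_(i+1) - y_i)/h_i = 7, 1.
  1·m_0 + 4·m_1 + 1·m_2 = 6(Δ_1 - Δ_0) = -36
Natural end conditions: m_0 = m_2 = 0.
Hence m_0 = 0, m_1 = -9, m_2 = 0.
On [0, 1], g(x) = -2 + 17/2·x + 0·x² - 3/2·x³.
With x = 1/2: g(1/2) = 33/16.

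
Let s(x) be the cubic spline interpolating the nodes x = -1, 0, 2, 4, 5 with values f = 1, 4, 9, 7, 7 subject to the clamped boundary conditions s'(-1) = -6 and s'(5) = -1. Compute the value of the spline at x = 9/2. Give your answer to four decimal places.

7.1132

Let M_i = s''(x_i). Step sizes h_i = 1, 2, 2, 1; slopes of the chords Δ_i = (y_(i+1) - y_i)/h_i = 3, 5/2, -1, 0.
  1·M_0 + 6·M_1 + 2·M_2 = 6(Δ_1 - Δ_0) = -3
  2·M_1 + 8·M_2 + 2·M_3 = 6(Δ_2 - Δ_1) = -21
  2·M_2 + 6·M_3 + 1·M_4 = 6(Δ_3 - Δ_2) = 6
Clamped end conditions give two more equations: 2h_0·M_0 + h_0·M_1 = 6(Δ_0 - s'(-1)) = 54 and h_3·M_3 + 2h_3·M_4 = 6(s'(5) - Δ_3) = -6.
Solving: M_0 = 3875/132, M_1 = -311/66, M_2 = -49/24, M_3 = 157/66, M_4 = -553/132.
On [4, 5], s(x) = 7 - 25/264·(x - 4) + 157/132·(x - 4)² - 289/264·(x - 4)³.
With (x - 4) = 1/2: s(9/2) = 15023/2112.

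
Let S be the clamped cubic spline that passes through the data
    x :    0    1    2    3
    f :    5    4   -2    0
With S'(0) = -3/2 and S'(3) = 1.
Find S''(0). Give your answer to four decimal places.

8.6667

Let M_i = S''(x_i). Step sizes h_i = 1, 1, 1; slopes of the chords Δ_i = (y_(i+1) - y_i)/h_i = -1, -6, 2.
  1·M_0 + 4·M_1 + 1·M_2 = 6(Δ_1 - Δ_0) = -30
  1·M_1 + 4·M_2 + 1·M_3 = 6(Δ_2 - Δ_1) = 48
Clamped end conditions give two more equations: 2h_0·M_0 + h_0·M_1 = 6(Δ_0 - S'(0)) = 3 and h_2·M_2 + 2h_2·M_3 = 6(S'(3) - Δ_2) = -6.
Forward elimination and back-substitution give M_0 = 26/3, M_1 = -43/3, M_2 = 56/3, M_3 = -37/3.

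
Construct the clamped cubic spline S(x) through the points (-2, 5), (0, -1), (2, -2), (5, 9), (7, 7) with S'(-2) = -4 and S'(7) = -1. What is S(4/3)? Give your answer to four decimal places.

-2.7037

Write M_i for S''(x_i). With h_i = 2, 2, 3, 2 and divided differences Δ_i = -3, -1/2, 11/3, -1, the continuity of S' gives the tridiagonal system
  2·M_0 + 8·M_1 + 2·M_2 = 6(Δ_1 - Δ_0) = 15
  2·M_1 + 10·M_2 + 3·M_3 = 6(Δ_2 - Δ_1) = 25
  3·M_2 + 10·M_3 + 2·M_4 = 6(Δ_3 - Δ_2) = -28
Clamped end conditions give two more equations: 2h_0·M_0 + h_0·M_1 = 6(Δ_0 - S'(-2)) = 6 and h_3·M_3 + 2h_3·M_4 = 6(S'(7) - Δ_3) = 0.
Solving the tridiagonal system: M_0 = 7/6, M_1 = 2/3, M_2 = 11/3, M_3 = -13/3, M_4 = 13/6.
On [0, 2], S(x) = -1 - 13/6·x + 1/3·x² + 1/4·x³.
With x = 4/3: S(4/3) = -73/27.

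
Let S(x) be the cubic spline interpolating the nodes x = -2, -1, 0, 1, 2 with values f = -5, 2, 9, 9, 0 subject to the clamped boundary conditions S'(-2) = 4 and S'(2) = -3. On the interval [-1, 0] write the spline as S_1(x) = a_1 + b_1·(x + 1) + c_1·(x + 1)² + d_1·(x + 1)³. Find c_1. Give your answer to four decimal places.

-0.5000

Let M_i = S''(x_i). Step sizes h_i = 1, 1, 1, 1; slopes of the chords Δ_i = (y_(i+1) - y_i)/h_i = 7, 7, 0, -9.
  1·M_0 + 4·M_1 + 1·M_2 = 6(Δ_1 - Δ_0) = 0
  1·M_1 + 4·M_2 + 1·M_3 = 6(Δ_2 - Δ_1) = -42
  1·M_2 + 4·M_3 + 1·M_4 = 6(Δ_3 - Δ_2) = -54
Clamped end conditions give two more equations: 2h_0·M_0 + h_0·M_1 = 6(Δ_0 - S'(-2)) = 18 and h_3·M_3 + 2h_3·M_4 = 6(S'(2) - Δ_3) = 36.
Forward elimination and back-substitution give M_0 = 19/2, M_1 = -1, M_2 = -11/2, M_3 = -19, M_4 = 55/2.
On [-1, 0], with S_1(x) = a_1 + b_1·(x + 1) + c_1·(x + 1)² + d_1·(x + 1)³: c_1 = M_1/2 = -1/2, d_1 = (M_2 - M_1)/(6h_1) = -3/4, b_1 = Δ_1 - h_1(2M_1 + M_2)/6 = 33/4.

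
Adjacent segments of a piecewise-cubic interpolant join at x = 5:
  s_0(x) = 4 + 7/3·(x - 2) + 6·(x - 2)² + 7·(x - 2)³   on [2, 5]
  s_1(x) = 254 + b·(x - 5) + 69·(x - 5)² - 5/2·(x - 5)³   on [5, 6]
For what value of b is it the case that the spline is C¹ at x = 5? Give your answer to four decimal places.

s_0'(x) = 7/3 + 12·(x - 2) + 21·(x - 2)², so s_0'(5) = 682/3. On the right, s_1'(5) = b, so b = 682/3.

227.3333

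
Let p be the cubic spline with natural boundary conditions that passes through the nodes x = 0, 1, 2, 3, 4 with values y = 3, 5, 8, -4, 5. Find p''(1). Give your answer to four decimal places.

10.2857

Write m_i for p''(x_i). With h_i = 1, 1, 1, 1 and divided differences Δ_i = 2, 3, -12, 9, the continuity of p' gives the tridiagonal system
  1·m_0 + 4·m_1 + 1·m_2 = 6(Δ_1 - Δ_0) = 6
  1·m_1 + 4·m_2 + 1·m_3 = 6(Δ_2 - Δ_1) = -90
  1·m_2 + 4·m_3 + 1·m_4 = 6(Δ_3 - Δ_2) = 126
Natural end conditions: m_0 = m_4 = 0.
Solving the tridiagonal system: m_0 = 0, m_1 = 72/7, m_2 = -246/7, m_3 = 282/7, m_4 = 0.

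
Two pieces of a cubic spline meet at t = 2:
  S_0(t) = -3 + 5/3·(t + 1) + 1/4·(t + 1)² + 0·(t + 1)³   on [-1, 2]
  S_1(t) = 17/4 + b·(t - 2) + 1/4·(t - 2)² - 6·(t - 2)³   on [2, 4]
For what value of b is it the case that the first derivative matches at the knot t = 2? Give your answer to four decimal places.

3.1667

S_0'(t) = 5/3 + 1/2·(t + 1) + 0·(t + 1)², so S_0'(2) = 19/6. On the right, S_1'(2) = b, so b = 19/6.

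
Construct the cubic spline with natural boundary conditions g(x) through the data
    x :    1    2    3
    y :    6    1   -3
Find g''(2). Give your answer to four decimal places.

1.5000

Let σ_i = g''(x_i). Step sizes h_i = 1, 1; slopes of the chords Δ_i = (y_(i+1) - y_i)/h_i = -5, -4.
  1·σ_0 + 4·σ_1 + 1·σ_2 = 6(Δ_1 - Δ_0) = 6
Natural end conditions: σ_0 = σ_2 = 0.
Forward elimination and back-substitution give σ_0 = 0, σ_1 = 3/2, σ_2 = 0.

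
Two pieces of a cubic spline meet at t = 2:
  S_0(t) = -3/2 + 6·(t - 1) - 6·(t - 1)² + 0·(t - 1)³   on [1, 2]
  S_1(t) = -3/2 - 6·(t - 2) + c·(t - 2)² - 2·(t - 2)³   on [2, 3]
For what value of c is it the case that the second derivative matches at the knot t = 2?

-6

S_0''(t) = -12 + 0·(t - 1), so S_0''(2) = -12. On the right, S_1''(2) = 2c, so c = -6.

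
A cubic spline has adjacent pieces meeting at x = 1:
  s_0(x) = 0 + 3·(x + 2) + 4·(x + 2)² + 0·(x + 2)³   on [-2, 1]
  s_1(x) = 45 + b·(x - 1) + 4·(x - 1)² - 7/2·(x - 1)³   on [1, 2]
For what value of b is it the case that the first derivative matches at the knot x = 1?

27

s_0'(x) = 3 + 8·(x + 2) + 0·(x + 2)², so s_0'(1) = 27. On the right, s_1'(1) = b, so b = 27.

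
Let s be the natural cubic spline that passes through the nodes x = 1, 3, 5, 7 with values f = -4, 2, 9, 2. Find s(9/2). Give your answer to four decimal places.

Write M_i for s''(x_i). With h_i = 2, 2, 2 and divided differences Δ_i = 3, 7/2, -7/2, the continuity of s' gives the tridiagonal system
  2·M_0 + 8·M_1 + 2·M_2 = 6(Δ_1 - Δ_0) = 3
  2·M_1 + 8·M_2 + 2·M_3 = 6(Δ_2 - Δ_1) = -42
Natural end conditions: M_0 = M_3 = 0.
Solving: M_0 = 0, M_1 = 9/5, M_2 = -57/10, M_3 = 0.
On [3, 5], s(x) = 2 + 21/5·(x - 3) + 9/10·(x - 3)² - 5/8·(x - 3)³.
With (x - 3) = 3/2: s(9/2) = 2629/320.

8.2156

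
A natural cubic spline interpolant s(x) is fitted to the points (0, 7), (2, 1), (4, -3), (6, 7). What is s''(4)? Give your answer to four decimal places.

5.4000

Write M_i for s''(x_i). With h_i = 2, 2, 2 and divided differences Δ_i = -3, -2, 5, the continuity of s' gives the tridiagonal system
  2·M_0 + 8·M_1 + 2·M_2 = 6(Δ_1 - Δ_0) = 6
  2·M_1 + 8·M_2 + 2·M_3 = 6(Δ_2 - Δ_1) = 42
Natural end conditions: M_0 = M_3 = 0.
Solving: M_0 = 0, M_1 = -3/5, M_2 = 27/5, M_3 = 0.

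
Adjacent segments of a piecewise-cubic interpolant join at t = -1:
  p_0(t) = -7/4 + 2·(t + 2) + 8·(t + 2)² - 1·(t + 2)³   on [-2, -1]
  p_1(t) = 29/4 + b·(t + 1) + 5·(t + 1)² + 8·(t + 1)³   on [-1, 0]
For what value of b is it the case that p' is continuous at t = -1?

p_0'(t) = 2 + 16·(t + 2) - 3·(t + 2)², so p_0'(-1) = 15. On the right, p_1'(-1) = b, so b = 15.

15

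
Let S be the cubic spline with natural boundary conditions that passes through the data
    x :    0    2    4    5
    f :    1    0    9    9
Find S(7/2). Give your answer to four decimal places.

7.2912

With M_i denoting the second derivative at x_i, h_i = 2, 2, 1, and Δ_i = (y_(i+1) − y_i)/h_i = -1/2, 9/2, 0:
  2·M_0 + 8·M_1 + 2·M_2 = 6(Δ_1 - Δ_0) = 30
  2·M_1 + 6·M_2 + 1·M_3 = 6(Δ_2 - Δ_1) = -27
Natural end conditions: M_0 = M_3 = 0.
Solving the tridiagonal system: M_0 = 0, M_1 = 117/22, M_2 = -69/11, M_3 = 0.
On [2, 4], S(x) = 0 + 67/22·(x - 2) + 117/44·(x - 2)² - 85/88·(x - 2)³.
With (x - 2) = 3/2: S(7/2) = 5133/704.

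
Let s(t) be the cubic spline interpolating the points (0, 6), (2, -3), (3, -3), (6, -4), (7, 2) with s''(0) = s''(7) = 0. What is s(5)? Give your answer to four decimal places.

-5.5752

With M_i denoting the second derivative at x_i, h_i = 2, 1, 3, 1, and Δ_i = (y_(i+1) − y_i)/h_i = -9/2, 0, -1/3, 6:
  2·M_0 + 6·M_1 + 1·M_2 = 6(Δ_1 - Δ_0) = 27
  1·M_1 + 8·M_2 + 3·M_3 = 6(Δ_2 - Δ_1) = -2
  3·M_2 + 8·M_3 + 1·M_4 = 6(Δ_3 - Δ_2) = 38
Natural end conditions: M_0 = M_4 = 0.
Hence M_0 = 0, M_1 = 1615/322, M_2 = -498/161, M_3 = 1903/322, M_4 = 0.
On [3, 6], s(t) = -3 - 377/1932·(t - 3) - 249/161·(t - 3)² + 2899/5796·(t - 3)³.
With (t - 3) = 2: s(5) = -16157/2898.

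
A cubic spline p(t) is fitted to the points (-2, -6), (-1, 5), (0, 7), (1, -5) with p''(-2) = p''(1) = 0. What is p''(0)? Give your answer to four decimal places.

Put M_i = p'' at the i-th knot. Here h = (1, 1, 1) and Δ = (11, 2, -12), so the interior equations h_(i-1)·M_(i-1) + 2(h_(i-1)+h_i)·M_i + h_i·M_(i+1) = 6(Δ_i − Δ_(i-1)) read
  1·M_0 + 4·M_1 + 1·M_2 = 6(Δ_1 - Δ_0) = -54
  1·M_1 + 4·M_2 + 1·M_3 = 6(Δ_2 - Δ_1) = -84
Natural end conditions: M_0 = M_3 = 0.
Forward elimination and back-substitution give M_0 = 0, M_1 = -44/5, M_2 = -94/5, M_3 = 0.

-18.8000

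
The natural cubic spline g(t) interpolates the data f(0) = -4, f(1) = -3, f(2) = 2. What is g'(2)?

Write m_i for g''(x_i). With h_i = 1, 1 and divided differences Δ_i = 1, 5, the continuity of g' gives the tridiagonal system
  1·m_0 + 4·m_1 + 1·m_2 = 6(Δ_1 - Δ_0) = 24
Natural end conditions: m_0 = m_2 = 0.
Solving: m_0 = 0, m_1 = 6, m_2 = 0.
On [1, 2], g'(t) = b_1 + 2c_1·(t - 1) + 3d_1·(t - 1)² with b_1 = Δ_1 - h_1(2m_1 + m_2)/6 = 3, c_1 = m_1/2 = 3, d_1 = (m_2 - m_1)/(6h_1) = -1. So g'(2) = 6.

6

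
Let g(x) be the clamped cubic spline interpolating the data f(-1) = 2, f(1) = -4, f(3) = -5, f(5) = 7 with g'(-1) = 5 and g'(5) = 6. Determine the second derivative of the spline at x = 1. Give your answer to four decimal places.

4.3333

Let m_i = g''(x_i). Step sizes h_i = 2, 2, 2; slopes of the chords Δ_i = (y_(i+1) - y_i)/h_i = -3, -1/2, 6.
  2·m_0 + 8·m_1 + 2·m_2 = 6(Δ_1 - Δ_0) = 15
  2·m_1 + 8·m_2 + 2·m_3 = 6(Δ_2 - Δ_1) = 39
Clamped end conditions give two more equations: 2h_0·m_0 + h_0·m_1 = 6(Δ_0 - g'(-1)) = -48 and h_2·m_2 + 2h_2·m_3 = 6(g'(5) - Δ_2) = 0.
Solving: m_0 = -85/6, m_1 = 13/3, m_2 = 13/3, m_3 = -13/6.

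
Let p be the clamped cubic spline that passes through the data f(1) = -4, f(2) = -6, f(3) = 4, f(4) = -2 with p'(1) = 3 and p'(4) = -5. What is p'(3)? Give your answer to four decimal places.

Let m_i = p''(x_i). Step sizes h_i = 1, 1, 1; slopes of the chords Δ_i = (y_(i+1) - y_i)/h_i = -2, 10, -6.
  1·m_0 + 4·m_1 + 1·m_2 = 6(Δ_1 - Δ_0) = 72
  1·m_1 + 4·m_2 + 1·m_3 = 6(Δ_2 - Δ_1) = -96
Clamped end conditions give two more equations: 2h_0·m_0 + h_0·m_1 = 6(Δ_0 - p'(1)) = -30 and h_2·m_2 + 2h_2·m_3 = 6(p'(4) - Δ_2) = 6.
Solving the tridiagonal system: m_0 = -494/15, m_1 = 538/15, m_2 = -578/15, m_3 = 334/15.
On [3, 4], p'(x) = b_2 + 2c_2·(x - 3) + 3d_2·(x - 3)² with b_2 = Δ_2 - h_2(2m_2 + m_3)/6 = 47/15, c_2 = m_2/2 = -289/15, d_2 = (m_3 - m_2)/(6h_2) = 152/15. So p'(3) = 47/15.

3.1333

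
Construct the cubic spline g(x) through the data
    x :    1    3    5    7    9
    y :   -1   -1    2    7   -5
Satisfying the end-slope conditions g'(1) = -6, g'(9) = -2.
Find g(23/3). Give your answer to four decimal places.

3.3122

Put σ_i = g'' at the i-th knot. Here h = (2, 2, 2, 2) and Δ = (0, 3/2, 5/2, -6), so the interior equations h_(i-1)·σ_(i-1) + 2(h_(i-1)+h_i)·σ_i + h_i·σ_(i+1) = 6(Δ_i − Δ_(i-1)) read
  2·σ_0 + 8·σ_1 + 2·σ_2 = 6(Δ_1 - Δ_0) = 9
  2·σ_1 + 8·σ_2 + 2·σ_3 = 6(Δ_2 - Δ_1) = 6
  2·σ_2 + 8·σ_3 + 2·σ_4 = 6(Δ_3 - Δ_2) = -51
Clamped end conditions give two more equations: 2h_0·σ_0 + h_0·σ_1 = 6(Δ_0 - g'(1)) = 36 and h_3·σ_3 + 2h_3·σ_4 = 6(g'(9) - Δ_3) = 24.
Hence σ_0 = 571/56, σ_1 = -67/28, σ_2 = 31/8, σ_3 = -283/28, σ_4 = 619/56.
On [7, 9], g(x) = 7 - 165/56·(x - 7) - 283/56·(x - 7)² + 395/224·(x - 7)³.
With (x - 7) = 2/3: g(23/3) = 626/189.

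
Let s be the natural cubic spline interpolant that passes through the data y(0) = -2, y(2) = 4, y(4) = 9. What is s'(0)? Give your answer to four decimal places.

With m_i denoting the second derivative at x_i, h_i = 2, 2, and Δ_i = (y_(i+1) − y_i)/h_i = 3, 5/2:
  2·m_0 + 8·m_1 + 2·m_2 = 6(Δ_1 - Δ_0) = -3
Natural end conditions: m_0 = m_2 = 0.
Hence m_0 = 0, m_1 = -3/8, m_2 = 0.
On [0, 2], s'(x) = b_0 + 2c_0·x + 3d_0·x² with b_0 = Δ_0 - h_0(2m_0 + m_1)/6 = 25/8, c_0 = m_0/2 = 0, d_0 = (m_1 - m_0)/(6h_0) = -1/32. So s'(0) = 25/8.

3.1250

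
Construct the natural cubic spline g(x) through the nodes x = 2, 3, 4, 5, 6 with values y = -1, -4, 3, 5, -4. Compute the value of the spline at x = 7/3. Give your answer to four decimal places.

-2.8413

Write m_i for g''(x_i). With h_i = 1, 1, 1, 1 and divided differences Δ_i = -3, 7, 2, -9, the continuity of g' gives the tridiagonal system
  1·m_0 + 4·m_1 + 1·m_2 = 6(Δ_1 - Δ_0) = 60
  1·m_1 + 4·m_2 + 1·m_3 = 6(Δ_2 - Δ_1) = -30
  1·m_2 + 4·m_3 + 1·m_4 = 6(Δ_3 - Δ_2) = -66
Natural end conditions: m_0 = m_4 = 0.
Solving: m_0 = 0, m_1 = 477/28, m_2 = -57/7, m_3 = -405/28, m_4 = 0.
On [2, 3], g(x) = -1 - 327/56·(x - 2) + 0·(x - 2)² + 159/56·(x - 2)³.
With (x - 2) = 1/3: g(7/3) = -179/63.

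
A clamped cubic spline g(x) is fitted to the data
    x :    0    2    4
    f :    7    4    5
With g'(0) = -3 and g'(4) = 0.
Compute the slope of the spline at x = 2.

Let σ_i = g''(x_i). Step sizes h_i = 2, 2; slopes of the chords Δ_i = (y_(i+1) - y_i)/h_i = -3/2, 1/2.
  2·σ_0 + 8·σ_1 + 2·σ_2 = 6(Δ_1 - Δ_0) = 12
Clamped end conditions give two more equations: 2h_0·σ_0 + h_0·σ_1 = 6(Δ_0 - g'(0)) = 9 and h_1·σ_1 + 2h_1·σ_2 = 6(g'(4) - Δ_1) = -3.
Forward elimination and back-substitution give σ_0 = 3/2, σ_1 = 3/2, σ_2 = -3/2.
On [2, 4], g'(x) = b_1 + 2c_1·(x - 2) + 3d_1·(x - 2)² with b_1 = Δ_1 - h_1(2σ_1 + σ_2)/6 = 0, c_1 = σ_1/2 = 3/4, d_1 = (σ_2 - σ_1)/(6h_1) = -1/4. So g'(2) = 0.

0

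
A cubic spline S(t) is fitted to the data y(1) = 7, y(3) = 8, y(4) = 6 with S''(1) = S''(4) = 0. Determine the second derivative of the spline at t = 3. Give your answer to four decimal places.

With M_i denoting the second derivative at x_i, h_i = 2, 1, and Δ_i = (y_(i+1) − y_i)/h_i = 1/2, -2:
  2·M_0 + 6·M_1 + 1·M_2 = 6(Δ_1 - Δ_0) = -15
Natural end conditions: M_0 = M_2 = 0.
Forward elimination and back-substitution give M_0 = 0, M_1 = -5/2, M_2 = 0.

-2.5000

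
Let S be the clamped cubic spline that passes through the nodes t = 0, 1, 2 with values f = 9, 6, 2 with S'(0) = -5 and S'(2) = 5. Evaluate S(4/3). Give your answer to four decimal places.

Put M_i = S'' at the i-th knot. Here h = (1, 1) and Δ = (-3, -4), so the interior equations h_(i-1)·M_(i-1) + 2(h_(i-1)+h_i)·M_i + h_i·M_(i+1) = 6(Δ_i − Δ_(i-1)) read
  1·M_0 + 4·M_1 + 1·M_2 = 6(Δ_1 - Δ_0) = -6
Clamped end conditions give two more equations: 2h_0·M_0 + h_0·M_1 = 6(Δ_0 - S'(0)) = 12 and h_1·M_1 + 2h_1·M_2 = 6(S'(2) - Δ_1) = 54.
Hence M_0 = 25/2, M_1 = -13, M_2 = 67/2.
On [1, 2], S(t) = 6 - 21/4·(t - 1) - 13/2·(t - 1)² + 31/4·(t - 1)³.
With (t - 1) = 1/3: S(4/3) = 103/27.

3.8148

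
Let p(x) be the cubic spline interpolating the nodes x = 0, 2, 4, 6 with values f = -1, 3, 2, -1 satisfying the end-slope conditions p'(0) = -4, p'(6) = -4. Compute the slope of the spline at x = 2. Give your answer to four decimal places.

Let M_i = p''(x_i). Step sizes h_i = 2, 2, 2; slopes of the chords Δ_i = (y_(i+1) - y_i)/h_i = 2, -1/2, -3/2.
  2·M_0 + 8·M_1 + 2·M_2 = 6(Δ_1 - Δ_0) = -15
  2·M_1 + 8·M_2 + 2·M_3 = 6(Δ_2 - Δ_1) = -6
Clamped end conditions give two more equations: 2h_0·M_0 + h_0·M_1 = 6(Δ_0 - p'(0)) = 36 and h_2·M_2 + 2h_2·M_3 = 6(p'(6) - Δ_2) = -15.
Hence M_0 = 58/5, M_1 = -26/5, M_2 = 17/10, M_3 = -23/5.
On [2, 4], p'(x) = b_1 + 2c_1·(x - 2) + 3d_1·(x - 2)² with b_1 = Δ_1 - h_1(2M_1 + M_2)/6 = 12/5, c_1 = M_1/2 = -13/5, d_1 = (M_2 - M_1)/(6h_1) = 23/40. So p'(2) = 12/5.

2.4000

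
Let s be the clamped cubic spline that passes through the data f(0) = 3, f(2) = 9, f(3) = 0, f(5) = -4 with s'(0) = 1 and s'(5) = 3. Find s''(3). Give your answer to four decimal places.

Put σ_i = s'' at the i-th knot. Here h = (2, 1, 2) and Δ = (3, -9, -2), so the interior equations h_(i-1)·σ_(i-1) + 2(h_(i-1)+h_i)·σ_i + h_i·σ_(i+1) = 6(Δ_i − Δ_(i-1)) read
  2·σ_0 + 6·σ_1 + 1·σ_2 = 6(Δ_1 - Δ_0) = -72
  1·σ_1 + 6·σ_2 + 2·σ_3 = 6(Δ_2 - Δ_1) = 42
Clamped end conditions give two more equations: 2h_0·σ_0 + h_0·σ_1 = 6(Δ_0 - s'(0)) = 12 and h_2·σ_2 + 2h_2·σ_3 = 6(s'(5) - Δ_2) = 30.
Forward elimination and back-substitution give σ_0 = 187/16, σ_1 = -139/8, σ_2 = 71/8, σ_3 = 49/16.

8.8750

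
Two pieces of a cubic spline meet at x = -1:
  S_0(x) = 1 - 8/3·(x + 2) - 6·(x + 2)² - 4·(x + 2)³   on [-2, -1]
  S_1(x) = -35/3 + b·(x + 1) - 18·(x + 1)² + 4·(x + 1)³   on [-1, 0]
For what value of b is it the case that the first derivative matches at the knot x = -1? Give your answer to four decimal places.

S_0'(x) = -8/3 - 12·(x + 2) - 12·(x + 2)², so S_0'(-1) = -80/3. On the right, S_1'(-1) = b, so b = -80/3.

-26.6667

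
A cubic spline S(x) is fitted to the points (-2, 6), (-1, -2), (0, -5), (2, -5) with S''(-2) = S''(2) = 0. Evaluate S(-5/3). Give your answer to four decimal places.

2.9855

Write M_i for S''(x_i). With h_i = 1, 1, 2 and divided differences Δ_i = -8, -3, 0, the continuity of S' gives the tridiagonal system
  1·M_0 + 4·M_1 + 1·M_2 = 6(Δ_1 - Δ_0) = 30
  1·M_1 + 6·M_2 + 2·M_3 = 6(Δ_2 - Δ_1) = 18
Natural end conditions: M_0 = M_3 = 0.
Forward elimination and back-substitution give M_0 = 0, M_1 = 162/23, M_2 = 42/23, M_3 = 0.
On [-2, -1], S(x) = 6 - 211/23·(x + 2) + 0·(x + 2)² + 27/23·(x + 2)³.
With (x + 2) = 1/3: S(-5/3) = 206/69.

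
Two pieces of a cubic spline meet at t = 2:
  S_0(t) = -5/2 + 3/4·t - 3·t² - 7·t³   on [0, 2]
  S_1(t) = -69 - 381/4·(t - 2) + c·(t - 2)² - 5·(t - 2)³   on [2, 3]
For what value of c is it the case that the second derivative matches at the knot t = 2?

S_0''(t) = -6 - 42·t, so S_0''(2) = -90. On the right, S_1''(2) = 2c, so c = -45.

-45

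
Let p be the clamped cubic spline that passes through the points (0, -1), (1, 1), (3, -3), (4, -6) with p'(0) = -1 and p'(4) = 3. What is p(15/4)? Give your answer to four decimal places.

-6.2049

Let M_i = p''(x_i). Step sizes h_i = 1, 2, 1; slopes of the chords Δ_i = (y_(i+1) - y_i)/h_i = 2, -2, -3.
  1·M_0 + 6·M_1 + 2·M_2 = 6(Δ_1 - Δ_0) = -24
  2·M_1 + 6·M_2 + 1·M_3 = 6(Δ_2 - Δ_1) = -6
Clamped end conditions give two more equations: 2h_0·M_0 + h_0·M_1 = 6(Δ_0 - p'(0)) = 18 and h_2·M_2 + 2h_2·M_3 = 6(p'(4) - Δ_2) = 36.
Solving: M_0 = 404/35, M_1 = -178/35, M_2 = -88/35, M_3 = 674/35.
On [3, 4], p(x) = -3 - 188/35·(x - 3) - 44/35·(x - 3)² + 127/35·(x - 3)³.
With (x - 3) = 3/4: p(15/4) = -13899/2240.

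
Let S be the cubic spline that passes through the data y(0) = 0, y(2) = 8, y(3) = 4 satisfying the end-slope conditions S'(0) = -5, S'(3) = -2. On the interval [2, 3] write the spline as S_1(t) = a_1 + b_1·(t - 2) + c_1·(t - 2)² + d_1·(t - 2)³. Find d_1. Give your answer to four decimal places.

Let M_i = S''(x_i). Step sizes h_i = 2, 1; slopes of the chords Δ_i = (y_(i+1) - y_i)/h_i = 4, -4.
  2·M_0 + 6·M_1 + 1·M_2 = 6(Δ_1 - Δ_0) = -48
Clamped end conditions give two more equations: 2h_0·M_0 + h_0·M_1 = 6(Δ_0 - S'(0)) = 54 and h_1·M_1 + 2h_1·M_2 = 6(S'(3) - Δ_1) = 12.
Solving the tridiagonal system: M_0 = 45/2, M_1 = -18, M_2 = 15.
On [2, 3], with S_1(t) = a_1 + b_1·(t - 2) + c_1·(t - 2)² + d_1·(t - 2)³: c_1 = M_1/2 = -9, d_1 = (M_2 - M_1)/(6h_1) = 11/2, b_1 = Δ_1 - h_1(2M_1 + M_2)/6 = -1/2.

5.5000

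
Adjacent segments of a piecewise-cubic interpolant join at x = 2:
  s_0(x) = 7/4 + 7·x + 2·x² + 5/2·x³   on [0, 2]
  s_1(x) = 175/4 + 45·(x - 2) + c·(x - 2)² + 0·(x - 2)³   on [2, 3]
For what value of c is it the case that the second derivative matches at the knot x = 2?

17

s_0''(x) = 4 + 15·x, so s_0''(2) = 34. On the right, s_1''(2) = 2c, so c = 17.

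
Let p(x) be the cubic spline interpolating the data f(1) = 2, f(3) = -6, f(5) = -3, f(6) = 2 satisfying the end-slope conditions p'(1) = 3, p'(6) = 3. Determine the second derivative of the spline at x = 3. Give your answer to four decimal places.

Put M_i = p'' at the i-th knot. Here h = (2, 2, 1) and Δ = (-4, 3/2, 5), so the interior equations h_(i-1)·M_(i-1) + 2(h_(i-1)+h_i)·M_i + h_i·M_(i+1) = 6(Δ_i − Δ_(i-1)) read
  2·M_0 + 8·M_1 + 2·M_2 = 6(Δ_1 - Δ_0) = 33
  2·M_1 + 6·M_2 + 1·M_3 = 6(Δ_2 - Δ_1) = 21
Clamped end conditions give two more equations: 2h_0·M_0 + h_0·M_1 = 6(Δ_0 - p'(1)) = -42 and h_2·M_2 + 2h_2·M_3 = 6(p'(6) - Δ_2) = -12.
Hence M_0 = -645/46, M_1 = 162/23, M_2 = 54/23, M_3 = -165/23.

7.0435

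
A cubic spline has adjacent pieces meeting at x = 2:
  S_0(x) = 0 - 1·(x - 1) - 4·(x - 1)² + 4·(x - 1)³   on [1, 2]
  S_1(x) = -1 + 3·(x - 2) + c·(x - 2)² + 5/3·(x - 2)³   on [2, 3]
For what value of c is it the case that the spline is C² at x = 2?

8

S_0''(x) = -8 + 24·(x - 1), so S_0''(2) = 16. On the right, S_1''(2) = 2c, so c = 8.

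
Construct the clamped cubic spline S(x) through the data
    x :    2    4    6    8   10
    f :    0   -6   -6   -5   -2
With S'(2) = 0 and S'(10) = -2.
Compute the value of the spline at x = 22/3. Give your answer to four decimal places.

-5.7407

Write M_i for S''(x_i). With h_i = 2, 2, 2, 2 and divided differences Δ_i = -3, 0, 1/2, 3/2, the continuity of S' gives the tridiagonal system
  2·M_0 + 8·M_1 + 2·M_2 = 6(Δ_1 - Δ_0) = 18
  2·M_1 + 8·M_2 + 2·M_3 = 6(Δ_2 - Δ_1) = 3
  2·M_2 + 8·M_3 + 2·M_4 = 6(Δ_3 - Δ_2) = 6
Clamped end conditions give two more equations: 2h_0·M_0 + h_0·M_1 = 6(Δ_0 - S'(2)) = -18 and h_3·M_3 + 2h_3·M_4 = 6(S'(10) - Δ_3) = -21.
Solving: M_0 = -53/8, M_1 = 17/4, M_2 = -11/8, M_3 = 11/4, M_4 = -53/8.
On [6, 8], S(x) = -6 + 1/2·(x - 6) - 11/16·(x - 6)² + 11/32·(x - 6)³.
With (x - 6) = 4/3: S(22/3) = -155/27.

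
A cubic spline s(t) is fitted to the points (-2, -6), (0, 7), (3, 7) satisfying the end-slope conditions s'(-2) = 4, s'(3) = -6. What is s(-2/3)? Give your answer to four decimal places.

2.4889

Let M_i = s''(x_i). Step sizes h_i = 2, 3; slopes of the chords Δ_i = (y_(i+1) - y_i)/h_i = 13/2, 0.
  2·M_0 + 10·M_1 + 3·M_2 = 6(Δ_1 - Δ_0) = -39
Clamped end conditions give two more equations: 2h_0·M_0 + h_0·M_1 = 6(Δ_0 - s'(-2)) = 15 and h_1·M_1 + 2h_1·M_2 = 6(s'(3) - Δ_1) = -36.
Solving: M_0 = 113/20, M_1 = -19/5, M_2 = -41/10.
On [-2, 0], s(t) = -6 + 4·(t + 2) + 113/40·(t + 2)² - 63/80·(t + 2)³.
With (t + 2) = 4/3: s(-2/3) = 112/45.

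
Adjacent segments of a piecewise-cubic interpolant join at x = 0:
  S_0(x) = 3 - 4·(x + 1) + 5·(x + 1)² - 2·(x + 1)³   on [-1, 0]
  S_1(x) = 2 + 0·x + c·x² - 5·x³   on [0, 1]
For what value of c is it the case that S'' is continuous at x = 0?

-1

S_0''(x) = 10 - 12·(x + 1), so S_0''(0) = -2. On the right, S_1''(0) = 2c, so c = -1.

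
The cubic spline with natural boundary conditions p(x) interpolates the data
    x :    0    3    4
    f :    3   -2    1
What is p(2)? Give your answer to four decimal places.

Write M_i for p''(x_i). With h_i = 3, 1 and divided differences Δ_i = -5/3, 3, the continuity of p' gives the tridiagonal system
  3·M_0 + 8·M_1 + 1·M_2 = 6(Δ_1 - Δ_0) = 28
Natural end conditions: M_0 = M_2 = 0.
Hence M_0 = 0, M_1 = 7/2, M_2 = 0.
On [0, 3], p(x) = 3 - 41/12·x + 0·x² + 7/36·x³.
With x = 2: p(2) = -41/18.

-2.2778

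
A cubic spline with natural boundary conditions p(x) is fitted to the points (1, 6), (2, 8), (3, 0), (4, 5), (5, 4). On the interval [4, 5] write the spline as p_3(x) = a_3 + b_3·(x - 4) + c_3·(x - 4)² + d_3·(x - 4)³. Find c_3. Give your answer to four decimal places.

-8.1429

With σ_i denoting the second derivative at x_i, h_i = 1, 1, 1, 1, and Δ_i = (y_(i+1) − y_i)/h_i = 2, -8, 5, -1:
  1·σ_0 + 4·σ_1 + 1·σ_2 = 6(Δ_1 - Δ_0) = -60
  1·σ_1 + 4·σ_2 + 1·σ_3 = 6(Δ_2 - Δ_1) = 78
  1·σ_2 + 4·σ_3 + 1·σ_4 = 6(Δ_3 - Δ_2) = -36
Natural end conditions: σ_0 = σ_4 = 0.
Hence σ_0 = 0, σ_1 = -156/7, σ_2 = 204/7, σ_3 = -114/7, σ_4 = 0.
On [4, 5], with p_3(x) = a_3 + b_3·(x - 4) + c_3·(x - 4)² + d_3·(x - 4)³: c_3 = σ_3/2 = -57/7, d_3 = (σ_4 - σ_3)/(6h_3) = 19/7, b_3 = Δ_3 - h_3(2σ_3 + σ_4)/6 = 31/7.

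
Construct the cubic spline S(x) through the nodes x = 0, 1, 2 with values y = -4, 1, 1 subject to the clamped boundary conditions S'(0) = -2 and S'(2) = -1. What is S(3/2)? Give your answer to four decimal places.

1.6875

Write M_i for S''(x_i). With h_i = 1, 1 and divided differences Δ_i = 5, 0, the continuity of S' gives the tridiagonal system
  1·M_0 + 4·M_1 + 1·M_2 = 6(Δ_1 - Δ_0) = -30
Clamped end conditions give two more equations: 2h_0·M_0 + h_0·M_1 = 6(Δ_0 - S'(0)) = 42 and h_1·M_1 + 2h_1·M_2 = 6(S'(2) - Δ_1) = -6.
Solving: M_0 = 29, M_1 = -16, M_2 = 5.
On [1, 2], S(x) = 1 + 9/2·(x - 1) - 8·(x - 1)² + 7/2·(x - 1)³.
With (x - 1) = 1/2: S(3/2) = 27/16.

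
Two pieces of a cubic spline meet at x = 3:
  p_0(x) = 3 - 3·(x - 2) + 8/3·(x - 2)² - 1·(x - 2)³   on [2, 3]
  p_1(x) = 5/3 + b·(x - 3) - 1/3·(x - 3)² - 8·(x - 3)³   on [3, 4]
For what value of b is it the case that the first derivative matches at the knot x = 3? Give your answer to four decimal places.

-0.6667

p_0'(x) = -3 + 16/3·(x - 2) - 3·(x - 2)², so p_0'(3) = -2/3. On the right, p_1'(3) = b, so b = -2/3.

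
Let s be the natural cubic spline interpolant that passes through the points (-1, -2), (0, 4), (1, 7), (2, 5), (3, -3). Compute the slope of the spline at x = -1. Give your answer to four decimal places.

6.5536

Let M_i = s''(x_i). Step sizes h_i = 1, 1, 1, 1; slopes of the chords Δ_i = (y_(i+1) - y_i)/h_i = 6, 3, -2, -8.
  1·M_0 + 4·M_1 + 1·M_2 = 6(Δ_1 - Δ_0) = -18
  1·M_1 + 4·M_2 + 1·M_3 = 6(Δ_2 - Δ_1) = -30
  1·M_2 + 4·M_3 + 1·M_4 = 6(Δ_3 - Δ_2) = -36
Natural end conditions: M_0 = M_4 = 0.
Hence M_0 = 0, M_1 = -93/28, M_2 = -33/7, M_3 = -219/28, M_4 = 0.
On [-1, 0], s'(x) = b_0 + 2c_0·(x + 1) + 3d_0·(x + 1)² with b_0 = Δ_0 - h_0(2M_0 + M_1)/6 = 367/56, c_0 = M_0/2 = 0, d_0 = (M_1 - M_0)/(6h_0) = -31/56. So s'(-1) = 367/56.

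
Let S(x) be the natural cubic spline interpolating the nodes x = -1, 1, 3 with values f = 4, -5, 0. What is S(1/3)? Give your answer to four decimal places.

Let M_i = S''(x_i). Step sizes h_i = 2, 2; slopes of the chords Δ_i = (y_(i+1) - y_i)/h_i = -9/2, 5/2.
  2·M_0 + 8·M_1 + 2·M_2 = 6(Δ_1 - Δ_0) = 42
Natural end conditions: M_0 = M_2 = 0.
Solving: M_0 = 0, M_1 = 21/4, M_2 = 0.
On [-1, 1], S(x) = 4 - 25/4·(x + 1) + 0·(x + 1)² + 7/16·(x + 1)³.
With (x + 1) = 4/3: S(1/3) = -89/27.

-3.2963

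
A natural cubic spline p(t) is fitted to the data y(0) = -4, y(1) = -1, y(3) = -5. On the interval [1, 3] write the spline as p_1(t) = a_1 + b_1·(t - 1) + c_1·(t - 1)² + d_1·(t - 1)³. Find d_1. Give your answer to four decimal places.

With M_i denoting the second derivative at x_i, h_i = 1, 2, and Δ_i = (y_(i+1) − y_i)/h_i = 3, -2:
  1·M_0 + 6·M_1 + 2·M_2 = 6(Δ_1 - Δ_0) = -30
Natural end conditions: M_0 = M_2 = 0.
Forward elimination and back-substitution give M_0 = 0, M_1 = -5, M_2 = 0.
On [1, 3], with p_1(t) = a_1 + b_1·(t - 1) + c_1·(t - 1)² + d_1·(t - 1)³: c_1 = M_1/2 = -5/2, d_1 = (M_2 - M_1)/(6h_1) = 5/12, b_1 = Δ_1 - h_1(2M_1 + M_2)/6 = 4/3.

0.4167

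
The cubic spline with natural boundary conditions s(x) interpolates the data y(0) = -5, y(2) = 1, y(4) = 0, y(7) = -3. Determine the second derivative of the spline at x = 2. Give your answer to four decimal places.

Put M_i = s'' at the i-th knot. Here h = (2, 2, 3) and Δ = (3, -1/2, -1), so the interior equations h_(i-1)·M_(i-1) + 2(h_(i-1)+h_i)·M_i + h_i·M_(i+1) = 6(Δ_i − Δ_(i-1)) read
  2·M_0 + 8·M_1 + 2·M_2 = 6(Δ_1 - Δ_0) = -21
  2·M_1 + 10·M_2 + 3·M_3 = 6(Δ_2 - Δ_1) = -3
Natural end conditions: M_0 = M_3 = 0.
Hence M_0 = 0, M_1 = -51/19, M_2 = 9/38, M_3 = 0.

-2.6842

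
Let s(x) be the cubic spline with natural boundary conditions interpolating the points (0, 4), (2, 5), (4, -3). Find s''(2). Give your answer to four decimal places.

With M_i denoting the second derivative at x_i, h_i = 2, 2, and Δ_i = (y_(i+1) − y_i)/h_i = 1/2, -4:
  2·M_0 + 8·M_1 + 2·M_2 = 6(Δ_1 - Δ_0) = -27
Natural end conditions: M_0 = M_2 = 0.
Hence M_0 = 0, M_1 = -27/8, M_2 = 0.

-3.3750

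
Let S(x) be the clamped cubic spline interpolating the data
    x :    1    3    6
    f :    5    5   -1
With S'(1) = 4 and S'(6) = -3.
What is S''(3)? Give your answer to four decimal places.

Write M_i for S''(x_i). With h_i = 2, 3 and divided differences Δ_i = 0, -2, the continuity of S' gives the tridiagonal system
  2·M_0 + 10·M_1 + 3·M_2 = 6(Δ_1 - Δ_0) = -12
Clamped end conditions give two more equations: 2h_0·M_0 + h_0·M_1 = 6(Δ_0 - S'(1)) = -24 and h_1·M_1 + 2h_1·M_2 = 6(S'(6) - Δ_1) = -6.
Forward elimination and back-substitution give M_0 = -31/5, M_1 = 2/5, M_2 = -6/5.

0.4000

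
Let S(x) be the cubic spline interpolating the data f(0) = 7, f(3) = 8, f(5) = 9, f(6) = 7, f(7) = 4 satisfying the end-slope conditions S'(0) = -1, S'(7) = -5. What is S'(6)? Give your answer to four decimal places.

-2.1947

Let m_i = S''(x_i). Step sizes h_i = 3, 2, 1, 1; slopes of the chords Δ_i = (y_(i+1) - y_i)/h_i = 1/3, 1/2, -2, -3.
  3·m_0 + 10·m_1 + 2·m_2 = 6(Δ_1 - Δ_0) = 1
  2·m_1 + 6·m_2 + 1·m_3 = 6(Δ_2 - Δ_1) = -15
  1·m_2 + 4·m_3 + 1·m_4 = 6(Δ_3 - Δ_2) = -6
Clamped end conditions give two more equations: 2h_0·m_0 + h_0·m_1 = 6(Δ_0 - S'(0)) = 8 and h_3·m_3 + 2h_3·m_4 = 6(S'(7) - Δ_3) = -12.
Hence m_0 = 371/312, m_1 = 15/52, m_2 = -567/208, m_3 = 81/104, m_4 = -1329/208.
On [6, 7], S'(x) = b_3 + 2c_3·(x - 6) + 3d_3·(x - 6)² with b_3 = Δ_3 - h_3(2m_3 + m_4)/6 = -913/416, c_3 = m_3/2 = 81/208, d_3 = (m_4 - m_3)/(6h_3) = -497/416. So S'(6) = -913/416.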